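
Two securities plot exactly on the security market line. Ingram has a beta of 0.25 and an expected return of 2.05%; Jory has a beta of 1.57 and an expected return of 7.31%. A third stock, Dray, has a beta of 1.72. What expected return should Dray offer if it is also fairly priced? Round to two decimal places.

MRP (SML slope) = (7.31% − 2.05%) / (1.57 − 0.25) = 5.26% / 1.32 = 3.9848%
R_f (intercept) = 2.05% − 0.25 × 3.9848% = 1.0538%
E(R_Dray) = R_f + β × MRP = 1.0538% + 1.72 × 3.9848% = 7.91%

7.91%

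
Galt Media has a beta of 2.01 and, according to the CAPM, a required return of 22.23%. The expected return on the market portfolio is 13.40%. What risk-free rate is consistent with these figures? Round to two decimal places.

4.66%

E(R) = R_f + β(E(R_m) − R_f) = R_f(1 − β) + β·E(R_m)
22.23% = R_f × (1 − 2.01) + 2.01 × 13.40%
22.23% = R_f × -1.01 + 26.9340%
R_f = (22.23% − 26.9340%) / -1.01 = 4.66%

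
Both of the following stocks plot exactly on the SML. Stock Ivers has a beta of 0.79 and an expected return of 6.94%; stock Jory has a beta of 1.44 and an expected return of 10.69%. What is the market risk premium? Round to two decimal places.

5.77%

Both satisfy E(R) = R_f + β·MRP, so the slope of the SML is
MRP = (10.69% − 6.94%) / (1.44 − 0.79) = 3.75% / 0.65 = 5.7692%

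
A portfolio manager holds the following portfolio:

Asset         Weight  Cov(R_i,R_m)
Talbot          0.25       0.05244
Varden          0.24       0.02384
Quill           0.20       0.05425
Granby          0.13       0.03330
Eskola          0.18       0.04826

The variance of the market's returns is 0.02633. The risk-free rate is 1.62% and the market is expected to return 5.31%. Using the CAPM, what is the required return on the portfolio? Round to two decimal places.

7.60%

β_Talbot = 0.05244 / 0.02633 = 1.9916
β_Varden = 0.02384 / 0.02633 = 0.9054
β_Quill = 0.05425 / 0.02633 = 2.0604
β_Granby = 0.03330 / 0.02633 = 1.2647
β_Eskola = 0.04826 / 0.02633 = 1.8329
β_P = Σ w_i β_i = 0.25×1.9916 + 0.24×0.9054 + 0.20×2.0604 + 0.13×1.2647 + 0.18×1.8329 = 1.6216
MRP = 5.31% − 1.62% = 3.69%
E(R_P) = R_f + β_P × MRP = 1.62% + 1.6216 × 3.69% = 7.60%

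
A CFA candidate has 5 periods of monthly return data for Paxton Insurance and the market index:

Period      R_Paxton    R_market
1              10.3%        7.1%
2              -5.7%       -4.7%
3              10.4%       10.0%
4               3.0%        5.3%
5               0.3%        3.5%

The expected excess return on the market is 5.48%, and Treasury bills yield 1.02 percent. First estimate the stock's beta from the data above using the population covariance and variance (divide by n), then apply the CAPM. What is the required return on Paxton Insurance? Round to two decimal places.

Mean R_i = (10.3 − 5.7 + 10.4 + 3.0 + 0.3) / 5 = 3.6600%
Mean R_m = (7.1 − 4.7 + 10.0 + 5.3 + 3.5) / 5 = 4.2400%
Σ(R_i − R̄_i)(R_m − R̄_m) = 143.2780  ⇒  Cov = 143.2780 / 5 = 28.6556
Σ(R_m − R̄_m)² = 122.9520  ⇒  Var(R_m) = 122.9520 / 5 = 24.5904
β = Cov / Var(R_m) = 28.6556 / 24.5904 = 1.1653
E(R) = R_f + β × MRP = 1.02% + 1.1653 × 5.48% = 7.41%

7.41%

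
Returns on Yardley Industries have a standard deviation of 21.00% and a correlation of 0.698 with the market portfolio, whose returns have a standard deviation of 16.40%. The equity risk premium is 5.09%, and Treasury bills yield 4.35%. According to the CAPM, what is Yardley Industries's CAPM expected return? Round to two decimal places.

8.90%

β = ρ × σ_i / σ_m = 0.698 × 21.00% / 16.40% = 0.8938
E(R) = 4.35% + 0.8938 × 5.09% = 8.90%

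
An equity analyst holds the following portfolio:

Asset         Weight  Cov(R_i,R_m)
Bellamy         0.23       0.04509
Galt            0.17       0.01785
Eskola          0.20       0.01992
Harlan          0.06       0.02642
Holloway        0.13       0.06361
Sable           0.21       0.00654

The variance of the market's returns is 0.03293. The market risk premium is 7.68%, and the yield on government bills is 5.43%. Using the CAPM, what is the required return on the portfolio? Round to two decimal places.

12.10%

β_Bellamy = 0.04509 / 0.03293 = 1.3693
β_Galt = 0.01785 / 0.03293 = 0.5421
β_Eskola = 0.01992 / 0.03293 = 0.6049
β_Harlan = 0.02642 / 0.03293 = 0.8023
β_Holloway = 0.06361 / 0.03293 = 1.9317
β_Sable = 0.00654 / 0.03293 = 0.1986
β_P = Σ w_i β_i = 0.23×1.3693 + 0.17×0.5421 + 0.20×0.6049 + 0.06×0.8023 + 0.13×1.9317 + 0.21×0.1986 = 0.8690
E(R_P) = R_f + β_P × MRP = 5.43% + 0.8690 × 7.68% = 12.10%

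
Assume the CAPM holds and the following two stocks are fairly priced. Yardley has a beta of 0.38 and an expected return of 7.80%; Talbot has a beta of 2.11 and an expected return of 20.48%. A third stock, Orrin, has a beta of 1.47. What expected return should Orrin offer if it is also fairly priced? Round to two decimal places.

15.79%

MRP (SML slope) = (20.48% − 7.80%) / (2.11 − 0.38) = 12.68% / 1.73 = 7.3295%
R_f (intercept) = 7.80% − 0.38 × 7.3295% = 5.0148%
E(R_Orrin) = R_f + β × MRP = 5.0148% + 1.47 × 7.3295% = 15.79%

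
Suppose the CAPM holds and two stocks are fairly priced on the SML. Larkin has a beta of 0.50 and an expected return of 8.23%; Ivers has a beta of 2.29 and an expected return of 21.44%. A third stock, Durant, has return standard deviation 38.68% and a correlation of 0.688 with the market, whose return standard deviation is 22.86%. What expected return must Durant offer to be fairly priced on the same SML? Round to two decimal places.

MRP = (21.44% − 8.23%) / (2.29 − 0.50) = 7.3799%
R_f = 8.23% − 0.50 × 7.3799% = 4.5401%
β_Durant = ρ·σ_i/σ_m = 0.688 × 38.68 / 22.86 = 1.1641
E(R_Durant) = R_f + β × MRP = 4.5401% + 1.1641 × 7.3799% = 13.13%

13.13%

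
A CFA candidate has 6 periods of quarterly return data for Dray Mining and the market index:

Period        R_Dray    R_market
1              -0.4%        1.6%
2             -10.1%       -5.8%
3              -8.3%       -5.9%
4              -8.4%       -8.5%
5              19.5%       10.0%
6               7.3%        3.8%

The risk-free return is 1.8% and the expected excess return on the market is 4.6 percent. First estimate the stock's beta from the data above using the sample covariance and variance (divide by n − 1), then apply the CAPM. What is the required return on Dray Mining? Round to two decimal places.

Mean R_i = (-0.4 − 10.1 − 8.3 − 8.4 + 19.5 + 7.3) / 6 = -0.0667%
Mean R_m = (1.6 − 5.8 − 5.9 − 8.5 + 10.0 + 3.8) / 6 = -0.8000%
Σ(R_i − R̄_i)(R_m − R̄_m) = 400.7300  ⇒  Cov = 400.7300 / 5 = 80.1460
Σ(R_m − R̄_m)² = 253.8600  ⇒  Var(R_m) = 253.8600 / 5 = 50.7720
β = Cov / Var(R_m) = 80.1460 / 50.7720 = 1.5785
E(R) = R_f + β × MRP = 1.8% + 1.5785 × 4.6% = 9.06%

9.06%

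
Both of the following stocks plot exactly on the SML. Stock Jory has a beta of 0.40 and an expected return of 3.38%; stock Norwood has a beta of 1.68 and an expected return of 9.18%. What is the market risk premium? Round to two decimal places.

Both satisfy E(R) = R_f + β·MRP, so the slope of the SML is
MRP = (9.18% − 3.38%) / (1.68 − 0.40) = 5.80% / 1.28 = 4.5313%

4.53%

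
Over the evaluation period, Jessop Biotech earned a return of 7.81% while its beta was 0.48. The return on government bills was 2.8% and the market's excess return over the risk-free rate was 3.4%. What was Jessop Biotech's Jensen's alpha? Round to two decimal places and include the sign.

CAPM benchmark = R_f + β(R_m − R_f) = 2.8% + 0.48 × 3.4% = 4.4320%
α = actual − benchmark = 7.81% − 4.4320% = +3.38%

+3.38%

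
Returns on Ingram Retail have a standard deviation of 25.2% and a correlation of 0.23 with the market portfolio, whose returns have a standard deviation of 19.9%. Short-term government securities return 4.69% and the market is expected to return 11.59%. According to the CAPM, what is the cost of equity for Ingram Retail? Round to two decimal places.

6.70%

β = ρ × σ_i / σ_m = 0.23 × 25.2% / 19.9% = 0.2913
MRP = 11.59% − 4.69% = 6.90%
E(R) = 4.69% + 0.2913 × 6.90% = 6.70%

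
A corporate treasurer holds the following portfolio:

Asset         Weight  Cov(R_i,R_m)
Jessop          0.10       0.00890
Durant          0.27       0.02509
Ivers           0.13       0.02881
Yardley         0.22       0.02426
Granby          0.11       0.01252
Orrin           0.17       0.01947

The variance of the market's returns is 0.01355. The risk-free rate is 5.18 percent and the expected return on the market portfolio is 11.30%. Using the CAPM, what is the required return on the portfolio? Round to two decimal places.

14.86%

β_Jessop = 0.00890 / 0.01355 = 0.6568
β_Durant = 0.02509 / 0.01355 = 1.8517
β_Ivers = 0.02881 / 0.01355 = 2.1262
β_Yardley = 0.02426 / 0.01355 = 1.7904
β_Granby = 0.01252 / 0.01355 = 0.9240
β_Orrin = 0.01947 / 0.01355 = 1.4369
β_P = Σ w_i β_i = 0.10×0.6568 + 0.27×1.8517 + 0.13×2.1262 + 0.22×1.7904 + 0.11×0.9240 + 0.17×1.4369 = 1.5818
MRP = 11.30% − 5.18% = 6.12%
E(R_P) = R_f + β_P × MRP = 5.18% + 1.5818 × 6.12% = 14.86%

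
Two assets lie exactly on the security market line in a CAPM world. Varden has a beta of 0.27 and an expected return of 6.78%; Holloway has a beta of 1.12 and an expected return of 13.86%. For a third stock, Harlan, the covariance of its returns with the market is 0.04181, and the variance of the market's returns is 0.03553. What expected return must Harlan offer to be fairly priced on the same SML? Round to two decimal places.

MRP = (13.86% − 6.78%) / (1.12 − 0.27) = 8.3294%
R_f = 6.78% − 0.27 × 8.3294% = 4.5311%
β_Harlan = Cov / Var(R_m) = 0.04181 / 0.03553 = 1.1768
E(R_Harlan) = R_f + β × MRP = 4.5311% + 1.1768 × 8.3294% = 14.33%

14.33%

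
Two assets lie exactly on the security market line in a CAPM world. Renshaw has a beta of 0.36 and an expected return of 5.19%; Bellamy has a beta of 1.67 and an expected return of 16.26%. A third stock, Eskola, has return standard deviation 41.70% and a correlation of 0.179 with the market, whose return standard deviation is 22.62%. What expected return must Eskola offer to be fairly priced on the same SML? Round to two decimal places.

MRP = (16.26% − 5.19%) / (1.67 − 0.36) = 8.4504%
R_f = 5.19% − 0.36 × 8.4504% = 2.1479%
β_Eskola = ρ·σ_i/σ_m = 0.179 × 41.70 / 22.62 = 0.3300
E(R_Eskola) = R_f + β × MRP = 2.1479% + 0.3300 × 8.4504% = 4.94%

4.94%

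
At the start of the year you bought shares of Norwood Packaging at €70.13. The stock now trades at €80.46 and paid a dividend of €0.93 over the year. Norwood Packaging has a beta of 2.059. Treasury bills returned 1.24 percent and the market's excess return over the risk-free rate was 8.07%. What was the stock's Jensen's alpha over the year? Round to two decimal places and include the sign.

-1.80%

Realised HPR = (P1 + D1 − P0) / P0 = (80.46 + 0.93 − 70.13) / 70.13 = 11.26 / 70.13 = 16.0559%
CAPM required = R_f + β·MRP = 1.24% + 2.059 × 8.07% = 17.85613%
α = realised − required = 16.0559% − 17.85613% = -1.80%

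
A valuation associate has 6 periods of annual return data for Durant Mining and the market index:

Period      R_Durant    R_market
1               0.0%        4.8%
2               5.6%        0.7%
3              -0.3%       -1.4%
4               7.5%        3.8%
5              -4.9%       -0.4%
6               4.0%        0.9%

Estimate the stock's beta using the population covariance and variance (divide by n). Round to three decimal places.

0.746

Mean R_i = (0.0 + 5.6 − 0.3 + 7.5 − 4.9 + 4.0) / 6 = 1.9833%
Mean R_m = (4.8 + 0.7 − 1.4 + 3.8 − 0.4 + 0.9) / 6 = 1.4000%
Σ(R_i − R̄_i)(R_m − R̄_m) = 21.7400  ⇒  Cov = 21.7400 / 6 = 3.6233
Σ(R_m − R̄_m)² = 29.1400  ⇒  Var(R_m) = 29.1400 / 6 = 4.8567
β = Cov / Var(R_m) = 3.6233 / 4.8567 = 0.7460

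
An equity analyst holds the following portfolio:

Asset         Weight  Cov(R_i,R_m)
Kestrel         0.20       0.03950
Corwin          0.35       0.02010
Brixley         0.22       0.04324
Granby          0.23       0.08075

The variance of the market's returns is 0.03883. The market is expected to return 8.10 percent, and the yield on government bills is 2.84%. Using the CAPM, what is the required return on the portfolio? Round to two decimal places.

β_Kestrel = 0.03950 / 0.03883 = 1.0173
β_Corwin = 0.02010 / 0.03883 = 0.5176
β_Brixley = 0.04324 / 0.03883 = 1.1136
β_Granby = 0.08075 / 0.03883 = 2.0796
β_P = Σ w_i β_i = 0.20×1.0173 + 0.35×0.5176 + 0.22×1.1136 + 0.23×2.0796 = 1.1079
MRP = 8.10% − 2.84% = 5.26%
E(R_P) = R_f + β_P × MRP = 2.84% + 1.1079 × 5.26% = 8.67%

8.67%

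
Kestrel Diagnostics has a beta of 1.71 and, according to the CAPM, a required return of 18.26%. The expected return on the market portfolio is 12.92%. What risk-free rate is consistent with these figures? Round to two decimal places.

5.40%

E(R) = R_f + β(E(R_m) − R_f) = R_f(1 − β) + β·E(R_m)
18.26% = R_f × (1 − 1.71) + 1.71 × 12.92%
18.26% = R_f × -0.71 + 22.0932%
R_f = (18.26% − 22.0932%) / -0.71 = 5.40%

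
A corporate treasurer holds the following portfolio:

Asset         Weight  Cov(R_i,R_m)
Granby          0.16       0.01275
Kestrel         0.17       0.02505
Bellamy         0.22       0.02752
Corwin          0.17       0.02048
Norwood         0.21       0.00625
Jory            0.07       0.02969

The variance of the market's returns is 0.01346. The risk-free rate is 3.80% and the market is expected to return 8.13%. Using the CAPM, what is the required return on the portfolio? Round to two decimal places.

9.98%

β_Granby = 0.01275 / 0.01346 = 0.9473
β_Kestrel = 0.02505 / 0.01346 = 1.8611
β_Bellamy = 0.02752 / 0.01346 = 2.0446
β_Corwin = 0.02048 / 0.01346 = 1.5215
β_Norwood = 0.00625 / 0.01346 = 0.4643
β_Jory = 0.02969 / 0.01346 = 2.2058
β_P = Σ w_i β_i = 0.16×0.9473 + 0.17×1.8611 + 0.22×2.0446 + 0.17×1.5215 + 0.21×0.4643 + 0.07×2.2058 = 1.4283
MRP = 8.13% − 3.80% = 4.33%
E(R_P) = R_f + β_P × MRP = 3.80% + 1.4283 × 4.33% = 9.98%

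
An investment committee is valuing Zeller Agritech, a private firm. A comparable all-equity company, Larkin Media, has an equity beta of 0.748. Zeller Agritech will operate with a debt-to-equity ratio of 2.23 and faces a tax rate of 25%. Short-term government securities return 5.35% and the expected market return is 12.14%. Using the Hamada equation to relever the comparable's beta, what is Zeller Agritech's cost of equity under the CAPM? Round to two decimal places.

18.92%

β_L = β_U × [1 + (1 − t)(D/E)] = 0.748 × [1 + (1 − 0.25) × 2.23]
    = 0.748 × [1 + 0.75 × 2.23] = 0.748 × 2.6725 = 1.9990
MRP = 12.14% − 5.35% = 6.79%
E(R) = R_f + β_L × MRP = 5.35% + 1.9990 × 6.79% = 18.92%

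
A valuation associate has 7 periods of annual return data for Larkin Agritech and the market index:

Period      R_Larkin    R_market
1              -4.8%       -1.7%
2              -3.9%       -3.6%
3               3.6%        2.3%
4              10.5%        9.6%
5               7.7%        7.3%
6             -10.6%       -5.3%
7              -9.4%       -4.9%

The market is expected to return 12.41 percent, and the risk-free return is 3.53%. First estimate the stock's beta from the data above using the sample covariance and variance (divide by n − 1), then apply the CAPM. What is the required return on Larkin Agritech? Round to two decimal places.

Mean R_i = (-4.8 − 3.9 + 3.6 + 10.5 + 7.7 − 10.6 − 9.4) / 7 = -0.9857%
Mean R_m = (-1.7 − 3.6 + 2.3 + 9.6 + 7.3 − 5.3 − 4.9) / 7 = 0.5286%
Σ(R_i − R̄_i)(R_m − R̄_m) = 293.3771  ⇒  Cov = 293.3771 / 6 = 48.8962
Σ(R_m − R̄_m)² = 216.7343  ⇒  Var(R_m) = 216.7343 / 6 = 36.1224
β = Cov / Var(R_m) = 48.8962 / 36.1224 = 1.3536
MRP = 12.41% − 3.53% = 8.88%
E(R) = R_f + β × MRP = 3.53% + 1.3536 × 8.88% = 15.55%

15.55%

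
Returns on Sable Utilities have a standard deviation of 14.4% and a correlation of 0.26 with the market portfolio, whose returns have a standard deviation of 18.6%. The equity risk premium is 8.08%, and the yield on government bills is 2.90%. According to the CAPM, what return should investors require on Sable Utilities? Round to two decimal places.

4.53%

β = ρ × σ_i / σ_m = 0.26 × 14.4% / 18.6% = 0.2013
E(R) = 2.90% + 0.2013 × 8.08% = 4.53%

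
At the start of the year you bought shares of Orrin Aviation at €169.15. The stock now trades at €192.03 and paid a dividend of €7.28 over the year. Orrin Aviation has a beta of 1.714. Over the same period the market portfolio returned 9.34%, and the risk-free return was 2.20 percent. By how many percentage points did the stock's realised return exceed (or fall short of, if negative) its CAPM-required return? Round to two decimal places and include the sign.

Realised HPR = (P1 + D1 − P0) / P0 = (192.03 + 7.28 − 169.15) / 169.15 = 30.16 / 169.15 = 17.8303%
MRP = 9.34% − 2.20% = 7.14%
CAPM required = R_f + β·MRP = 2.20% + 1.714 × 7.14% = 14.43796%
α = realised − required = 17.8303% − 14.43796% = +3.39%

+3.39%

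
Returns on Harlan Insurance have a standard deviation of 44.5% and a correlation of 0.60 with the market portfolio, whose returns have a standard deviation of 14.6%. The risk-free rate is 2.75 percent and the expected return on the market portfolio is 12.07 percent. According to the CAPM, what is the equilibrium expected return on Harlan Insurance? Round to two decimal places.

19.79%

β = ρ × σ_i / σ_m = 0.60 × 44.5% / 14.6% = 1.8288
MRP = 12.07% − 2.75% = 9.32%
E(R) = 2.75% + 1.8288 × 9.32% = 19.79%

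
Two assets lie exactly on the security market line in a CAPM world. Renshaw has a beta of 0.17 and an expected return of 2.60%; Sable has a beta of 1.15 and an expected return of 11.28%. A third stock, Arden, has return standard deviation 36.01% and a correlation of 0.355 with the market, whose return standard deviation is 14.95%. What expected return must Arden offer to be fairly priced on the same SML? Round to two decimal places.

MRP = (11.28% − 2.60%) / (1.15 − 0.17) = 8.8571%
R_f = 2.60% − 0.17 × 8.8571% = 1.0943%
β_Arden = ρ·σ_i/σ_m = 0.355 × 36.01 / 14.95 = 0.8551
E(R_Arden) = R_f + β × MRP = 1.0943% + 0.8551 × 8.8571% = 8.67%

8.67%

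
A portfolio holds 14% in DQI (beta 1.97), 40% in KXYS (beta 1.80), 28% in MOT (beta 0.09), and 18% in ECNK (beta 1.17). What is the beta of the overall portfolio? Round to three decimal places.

1.232

β_P = Σ w_i β_i = 0.14×1.97 + 0.40×1.80 + 0.28×0.09 + 0.18×1.17 = 1.2316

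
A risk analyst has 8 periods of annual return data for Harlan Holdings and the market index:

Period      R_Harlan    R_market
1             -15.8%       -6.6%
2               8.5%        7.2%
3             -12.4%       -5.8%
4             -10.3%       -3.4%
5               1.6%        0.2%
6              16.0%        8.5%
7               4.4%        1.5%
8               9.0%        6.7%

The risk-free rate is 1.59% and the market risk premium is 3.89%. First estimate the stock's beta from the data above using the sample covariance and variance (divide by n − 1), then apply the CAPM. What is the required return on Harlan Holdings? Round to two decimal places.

8.93%

Mean R_i = (-15.8 + 8.5 − 12.4 − 10.3 + 1.6 + 16.0 + 4.4 + 9.0) / 8 = 0.1250%
Mean R_m = (-6.6 + 7.2 − 5.8 − 3.4 + 0.2 + 8.5 + 1.5 + 6.7) / 8 = 1.0375%
Σ(R_i − R̄_i)(R_m − R̄_m) = 474.6025  ⇒  Cov = 474.6025 / 7 = 67.8004
Σ(R_m − R̄_m)² = 251.4188  ⇒  Var(R_m) = 251.4188 / 7 = 35.9170
β = Cov / Var(R_m) = 67.8004 / 35.9170 = 1.8877
E(R) = R_f + β × MRP = 1.59% + 1.8877 × 3.89% = 8.93%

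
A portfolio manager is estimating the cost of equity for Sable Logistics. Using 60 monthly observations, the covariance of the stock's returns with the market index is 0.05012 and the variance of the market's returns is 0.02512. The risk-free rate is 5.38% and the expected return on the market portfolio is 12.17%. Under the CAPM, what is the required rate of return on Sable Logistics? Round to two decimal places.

β = Cov(R_i, R_m) / Var(R_m) = 0.05012 / 0.02512 = 1.9952
MRP = 12.17% − 5.38% = 6.79%
E(R) = R_f + β × MRP = 5.38% + 1.9952 × 6.79% = 18.93%

18.93%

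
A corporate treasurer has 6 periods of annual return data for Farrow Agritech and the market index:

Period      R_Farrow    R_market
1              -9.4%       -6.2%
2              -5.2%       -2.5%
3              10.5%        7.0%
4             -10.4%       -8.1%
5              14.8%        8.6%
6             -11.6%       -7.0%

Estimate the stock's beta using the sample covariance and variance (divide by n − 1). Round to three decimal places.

1.557

Mean R_i = (-9.4 − 5.2 + 10.5 − 10.4 + 14.8 − 11.6) / 6 = -1.8833%
Mean R_m = (-6.2 − 2.5 + 7.0 − 8.1 + 8.6 − 7.0) / 6 = -1.3667%
Σ(R_i − R̄_i)(R_m − R̄_m) = 422.0567  ⇒  Cov = 422.0567 / 5 = 84.4113
Σ(R_m − R̄_m)² = 271.0533  ⇒  Var(R_m) = 271.0533 / 5 = 54.2107
β = Cov / Var(R_m) = 84.4113 / 54.2107 = 1.5571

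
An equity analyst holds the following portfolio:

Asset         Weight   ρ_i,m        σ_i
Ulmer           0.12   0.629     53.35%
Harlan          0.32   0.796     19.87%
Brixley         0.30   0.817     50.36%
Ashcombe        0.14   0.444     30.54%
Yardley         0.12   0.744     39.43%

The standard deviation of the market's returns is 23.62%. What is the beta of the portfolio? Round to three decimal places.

1.137

β_Ulmer = 0.629 × 53.35% / 23.62% = 1.4207
β_Harlan = 0.796 × 19.87% / 23.62% = 0.6696
β_Brixley = 0.817 × 50.36% / 23.62% = 1.7419
β_Ashcombe = 0.444 × 30.54% / 23.62% = 0.5741
β_Yardley = 0.744 × 39.43% / 23.62% = 1.2420
β_P = Σ w_i β_i = 0.12×1.4207 + 0.32×0.6696 + 0.30×1.7419 + 0.14×0.5741 + 0.12×1.2420 = 1.1367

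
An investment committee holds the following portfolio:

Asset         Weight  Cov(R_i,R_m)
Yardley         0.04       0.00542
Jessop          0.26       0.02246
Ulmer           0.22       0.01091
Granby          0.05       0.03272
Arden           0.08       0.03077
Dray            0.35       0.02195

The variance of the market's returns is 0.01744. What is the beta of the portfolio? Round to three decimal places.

β_Yardley = 0.00542 / 0.01744 = 0.3108
β_Jessop = 0.02246 / 0.01744 = 1.2878
β_Ulmer = 0.01091 / 0.01744 = 0.6256
β_Granby = 0.03272 / 0.01744 = 1.8761
β_Arden = 0.03077 / 0.01744 = 1.7643
β_Dray = 0.02195 / 0.01744 = 1.2586
β_P = Σ w_i β_i = 0.04×0.3108 + 0.26×1.2878 + 0.22×0.6256 + 0.05×1.8761 + 0.08×1.7643 + 0.35×1.2586 = 1.1604

1.160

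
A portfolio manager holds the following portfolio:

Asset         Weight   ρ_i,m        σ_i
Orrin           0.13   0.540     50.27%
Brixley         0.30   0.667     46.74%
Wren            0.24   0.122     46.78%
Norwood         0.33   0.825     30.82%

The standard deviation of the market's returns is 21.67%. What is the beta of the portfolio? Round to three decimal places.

β_Orrin = 0.540 × 50.27% / 21.67% = 1.2527
β_Brixley = 0.667 × 46.74% / 21.67% = 1.4387
β_Wren = 0.122 × 46.78% / 21.67% = 0.2634
β_Norwood = 0.825 × 30.82% / 21.67% = 1.1734
β_P = Σ w_i β_i = 0.13×1.2527 + 0.30×1.4387 + 0.24×0.2634 + 0.33×1.1734 = 1.0449

1.045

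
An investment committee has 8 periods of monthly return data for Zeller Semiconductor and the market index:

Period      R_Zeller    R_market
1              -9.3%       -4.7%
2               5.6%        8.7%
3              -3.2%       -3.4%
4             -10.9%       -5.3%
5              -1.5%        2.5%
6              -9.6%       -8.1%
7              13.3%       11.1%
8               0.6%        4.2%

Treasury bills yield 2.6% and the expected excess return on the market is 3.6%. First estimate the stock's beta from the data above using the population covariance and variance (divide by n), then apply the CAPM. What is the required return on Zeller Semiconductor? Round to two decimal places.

6.69%

Mean R_i = (-9.3 + 5.6 − 3.2 − 10.9 − 1.5 − 9.6 + 13.3 + 0.6) / 8 = -1.8750%
Mean R_m = (-4.7 + 8.7 − 3.4 − 5.3 + 2.5 − 8.1 + 11.1 + 4.2) / 8 = 0.6250%
Σ(R_i − R̄_i)(R_m − R̄_m) = 394.6150  ⇒  Cov = 394.6150 / 8 = 49.3269
Σ(R_m − R̄_m)² = 347.0150  ⇒  Var(R_m) = 347.0150 / 8 = 43.3769
β = Cov / Var(R_m) = 49.3269 / 43.3769 = 1.1372
E(R) = R_f + β × MRP = 2.6% + 1.1372 × 3.6% = 6.69%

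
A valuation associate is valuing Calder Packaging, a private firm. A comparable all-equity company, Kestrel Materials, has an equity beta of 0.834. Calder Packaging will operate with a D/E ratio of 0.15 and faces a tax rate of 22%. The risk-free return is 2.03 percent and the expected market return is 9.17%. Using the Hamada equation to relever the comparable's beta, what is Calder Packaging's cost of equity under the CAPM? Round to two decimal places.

8.68%

β_L = β_U × [1 + (1 − t)(D/E)] = 0.834 × [1 + (1 − 0.22) × 0.15]
    = 0.834 × [1 + 0.78 × 0.15] = 0.834 × 1.1170 = 0.9316
MRP = 9.17% − 2.03% = 7.14%
E(R) = R_f + β_L × MRP = 2.03% + 0.9316 × 7.14% = 8.68%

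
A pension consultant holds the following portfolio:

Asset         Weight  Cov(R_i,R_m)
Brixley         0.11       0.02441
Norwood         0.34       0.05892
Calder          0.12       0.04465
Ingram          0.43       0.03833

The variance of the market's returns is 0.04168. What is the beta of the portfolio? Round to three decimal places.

1.069

β_Brixley = 0.02441 / 0.04168 = 0.5857
β_Norwood = 0.05892 / 0.04168 = 1.4136
β_Calder = 0.04465 / 0.04168 = 1.0713
β_Ingram = 0.03833 / 0.04168 = 0.9196
β_P = Σ w_i β_i = 0.11×0.5857 + 0.34×1.4136 + 0.12×1.0713 + 0.43×0.9196 = 1.0690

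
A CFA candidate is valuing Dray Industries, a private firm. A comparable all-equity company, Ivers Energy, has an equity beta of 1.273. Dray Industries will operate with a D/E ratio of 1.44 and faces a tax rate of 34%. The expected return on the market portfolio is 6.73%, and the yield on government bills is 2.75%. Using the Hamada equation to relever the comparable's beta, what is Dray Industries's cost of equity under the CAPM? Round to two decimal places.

β_L = β_U × [1 + (1 − t)(D/E)] = 1.273 × [1 + (1 − 0.34) × 1.44]
    = 1.273 × [1 + 0.66 × 1.44] = 1.273 × 1.9504 = 2.4829
MRP = 6.73% − 2.75% = 3.98%
E(R) = R_f + β_L × MRP = 2.75% + 2.4829 × 3.98% = 12.63%

12.63%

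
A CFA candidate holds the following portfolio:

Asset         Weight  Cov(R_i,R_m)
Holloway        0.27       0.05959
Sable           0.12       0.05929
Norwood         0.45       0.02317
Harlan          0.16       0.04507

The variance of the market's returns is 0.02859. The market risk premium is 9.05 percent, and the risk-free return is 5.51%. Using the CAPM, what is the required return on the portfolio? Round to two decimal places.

18.44%

β_Holloway = 0.05959 / 0.02859 = 2.0843
β_Sable = 0.05929 / 0.02859 = 2.0738
β_Norwood = 0.02317 / 0.02859 = 0.8104
β_Harlan = 0.04507 / 0.02859 = 1.5764
β_P = Σ w_i β_i = 0.27×2.0843 + 0.12×2.0738 + 0.45×0.8104 + 0.16×1.5764 = 1.4285
E(R_P) = R_f + β_P × MRP = 5.51% + 1.4285 × 9.05% = 18.44%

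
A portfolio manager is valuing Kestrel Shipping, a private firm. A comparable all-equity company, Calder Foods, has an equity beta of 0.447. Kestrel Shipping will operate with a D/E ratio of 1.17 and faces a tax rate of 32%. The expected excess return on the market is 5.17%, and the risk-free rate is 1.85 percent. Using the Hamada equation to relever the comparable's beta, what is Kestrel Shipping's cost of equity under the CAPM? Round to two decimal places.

β_L = β_U × [1 + (1 − t)(D/E)] = 0.447 × [1 + (1 − 0.32) × 1.17]
    = 0.447 × [1 + 0.68 × 1.17] = 0.447 × 1.7956 = 0.8026
E(R) = R_f + β_L × MRP = 1.85% + 0.8026 × 5.17% = 6.00%

6.00%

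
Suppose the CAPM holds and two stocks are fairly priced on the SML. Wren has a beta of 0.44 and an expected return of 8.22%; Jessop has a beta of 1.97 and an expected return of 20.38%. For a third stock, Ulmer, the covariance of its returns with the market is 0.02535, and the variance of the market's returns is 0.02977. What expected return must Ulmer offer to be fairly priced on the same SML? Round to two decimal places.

11.49%

MRP = (20.38% − 8.22%) / (1.97 − 0.44) = 7.9477%
R_f = 8.22% − 0.44 × 7.9477% = 4.7230%
β_Ulmer = Cov / Var(R_m) = 0.02535 / 0.02977 = 0.8515
E(R_Ulmer) = R_f + β × MRP = 4.7230% + 0.8515 × 7.9477% = 11.49%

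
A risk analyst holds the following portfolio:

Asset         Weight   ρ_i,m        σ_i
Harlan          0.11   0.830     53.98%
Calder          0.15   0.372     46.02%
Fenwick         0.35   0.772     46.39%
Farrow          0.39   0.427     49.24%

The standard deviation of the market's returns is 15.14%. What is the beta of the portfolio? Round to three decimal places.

1.865

β_Harlan = 0.830 × 53.98% / 15.14% = 2.9593
β_Calder = 0.372 × 46.02% / 15.14% = 1.1307
β_Fenwick = 0.772 × 46.39% / 15.14% = 2.3655
β_Farrow = 0.427 × 49.24% / 15.14% = 1.3887
β_P = Σ w_i β_i = 0.11×2.9593 + 0.15×1.1307 + 0.35×2.3655 + 0.39×1.3887 = 1.8646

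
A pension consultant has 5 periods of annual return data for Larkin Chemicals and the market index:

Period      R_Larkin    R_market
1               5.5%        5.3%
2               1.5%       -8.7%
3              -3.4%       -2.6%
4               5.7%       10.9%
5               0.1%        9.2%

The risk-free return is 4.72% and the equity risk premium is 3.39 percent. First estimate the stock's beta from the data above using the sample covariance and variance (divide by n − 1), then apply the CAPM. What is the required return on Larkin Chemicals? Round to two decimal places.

Mean R_i = (5.5 + 1.5 − 3.4 + 5.7 + 0.1) / 5 = 1.8800%
Mean R_m = (5.3 − 8.7 − 2.6 + 10.9 + 9.2) / 5 = 2.8200%
Σ(R_i − R̄_i)(R_m − R̄_m) = 61.4820  ⇒  Cov = 61.4820 / 4 = 15.3705
Σ(R_m − R̄_m)² = 274.2280  ⇒  Var(R_m) = 274.2280 / 4 = 68.5570
β = Cov / Var(R_m) = 15.3705 / 68.5570 = 0.2242
E(R) = R_f + β × MRP = 4.72% + 0.2242 × 3.39% = 5.48%

5.48%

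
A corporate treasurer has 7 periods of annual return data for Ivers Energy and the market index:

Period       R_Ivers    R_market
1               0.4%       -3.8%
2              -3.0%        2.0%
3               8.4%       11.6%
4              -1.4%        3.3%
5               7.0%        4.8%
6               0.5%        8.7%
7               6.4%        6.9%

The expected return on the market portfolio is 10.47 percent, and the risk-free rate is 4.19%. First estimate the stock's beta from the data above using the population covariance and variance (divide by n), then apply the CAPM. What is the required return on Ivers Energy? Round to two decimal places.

7.53%

Mean R_i = (0.4 − 3.0 + 8.4 − 1.4 + 7.0 + 0.5 + 6.4) / 7 = 2.6143%
Mean R_m = (-3.8 + 2.0 + 11.6 + 3.3 + 4.8 + 8.7 + 6.9) / 7 = 4.7857%
Σ(R_i − R̄_i)(R_m − R̄_m) = 79.8314  ⇒  Cov = 79.8314 / 7 = 11.4045
Σ(R_m − R̄_m)² = 149.9086  ⇒  Var(R_m) = 149.9086 / 7 = 21.4155
β = Cov / Var(R_m) = 11.4045 / 21.4155 = 0.5325
MRP = 10.47% − 4.19% = 6.28%
E(R) = R_f + β × MRP = 4.19% + 0.5325 × 6.28% = 7.53%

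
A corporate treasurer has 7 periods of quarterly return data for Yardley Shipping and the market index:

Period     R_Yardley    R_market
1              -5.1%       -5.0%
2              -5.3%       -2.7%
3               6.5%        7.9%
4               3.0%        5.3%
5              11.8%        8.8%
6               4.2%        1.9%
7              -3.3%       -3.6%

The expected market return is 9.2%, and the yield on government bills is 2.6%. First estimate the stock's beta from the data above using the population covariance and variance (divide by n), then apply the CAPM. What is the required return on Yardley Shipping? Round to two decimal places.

9.72%

Mean R_i = (-5.1 − 5.3 + 6.5 + 3.0 + 11.8 + 4.2 − 3.3) / 7 = 1.6857%
Mean R_m = (-5.0 − 2.7 + 7.9 + 5.3 + 8.8 + 1.9 − 3.6) / 7 = 1.8000%
Σ(R_i − R̄_i)(R_m − R̄_m) = 209.5200  ⇒  Cov = 209.5200 / 7 = 29.9314
Σ(R_m − R̄_m)² = 194.1200  ⇒  Var(R_m) = 194.1200 / 7 = 27.7314
β = Cov / Var(R_m) = 29.9314 / 27.7314 = 1.0793
MRP = 9.2% − 2.6% = 6.60%
E(R) = R_f + β × MRP = 2.6% + 1.0793 × 6.6% = 9.72%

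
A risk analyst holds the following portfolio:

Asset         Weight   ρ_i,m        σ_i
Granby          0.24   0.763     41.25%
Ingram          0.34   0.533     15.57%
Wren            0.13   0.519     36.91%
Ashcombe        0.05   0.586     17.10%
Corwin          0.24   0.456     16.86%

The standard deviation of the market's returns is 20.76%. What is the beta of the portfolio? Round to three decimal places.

0.733

β_Granby = 0.763 × 41.25% / 20.76% = 1.5161
β_Ingram = 0.533 × 15.57% / 20.76% = 0.3998
β_Wren = 0.519 × 36.91% / 20.76% = 0.9228
β_Ashcombe = 0.586 × 17.10% / 20.76% = 0.4827
β_Corwin = 0.456 × 16.86% / 20.76% = 0.3703
β_P = Σ w_i β_i = 0.24×1.5161 + 0.34×0.3998 + 0.13×0.9228 + 0.05×0.4827 + 0.24×0.3703 = 0.7328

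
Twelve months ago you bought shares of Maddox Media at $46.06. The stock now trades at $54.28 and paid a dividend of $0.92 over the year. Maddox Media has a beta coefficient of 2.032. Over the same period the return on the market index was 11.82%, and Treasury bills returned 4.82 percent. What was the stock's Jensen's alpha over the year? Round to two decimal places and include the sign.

Realised HPR = (P1 + D1 − P0) / P0 = (54.28 + 0.92 − 46.06) / 46.06 = 9.14 / 46.06 = 19.8437%
MRP = 11.82% − 4.82% = 7.00%
CAPM required = R_f + β·MRP = 4.82% + 2.032 × 7.00% = 19.04400%
α = realised − required = 19.8437% − 19.04400% = +0.80%

+0.80%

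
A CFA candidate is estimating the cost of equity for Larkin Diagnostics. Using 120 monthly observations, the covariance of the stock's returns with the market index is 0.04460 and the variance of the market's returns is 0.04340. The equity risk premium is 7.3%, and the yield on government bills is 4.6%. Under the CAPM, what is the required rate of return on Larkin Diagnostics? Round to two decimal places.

β = Cov(R_i, R_m) / Var(R_m) = 0.04460 / 0.04340 = 1.0276
E(R) = R_f + β × MRP = 4.6% + 1.0276 × 7.3% = 12.10%

12.10%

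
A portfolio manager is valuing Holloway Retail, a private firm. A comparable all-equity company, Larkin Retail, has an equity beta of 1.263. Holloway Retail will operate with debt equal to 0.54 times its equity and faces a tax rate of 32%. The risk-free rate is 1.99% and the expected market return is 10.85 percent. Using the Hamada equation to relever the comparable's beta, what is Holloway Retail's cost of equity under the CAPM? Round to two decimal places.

β_L = β_U × [1 + (1 − t)(D/E)] = 1.263 × [1 + (1 − 0.32) × 0.54]
    = 1.263 × [1 + 0.68 × 0.54] = 1.263 × 1.3672 = 1.7268
MRP = 10.85% − 1.99% = 8.86%
E(R) = R_f + β_L × MRP = 1.99% + 1.7268 × 8.86% = 17.29%

17.29%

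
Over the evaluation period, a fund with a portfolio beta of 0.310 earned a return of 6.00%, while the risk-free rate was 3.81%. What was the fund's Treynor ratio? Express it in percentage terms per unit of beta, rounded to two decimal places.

Treynor = (R_P − R_f) / β_P = (6.00% − 3.81%) / 0.3100 = 2.19% / 0.3100 = 7.06%

7.06%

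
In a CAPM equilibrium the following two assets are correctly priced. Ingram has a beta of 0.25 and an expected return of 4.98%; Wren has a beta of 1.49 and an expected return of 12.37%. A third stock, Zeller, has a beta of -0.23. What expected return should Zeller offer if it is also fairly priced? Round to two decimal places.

2.12%

MRP (SML slope) = (12.37% − 4.98%) / (1.49 − 0.25) = 7.39% / 1.24 = 5.9597%
R_f (intercept) = 4.98% − 0.25 × 5.9597% = 3.4901%
E(R_Zeller) = R_f + β × MRP = 3.4901% + -0.23 × 5.9597% = 2.12%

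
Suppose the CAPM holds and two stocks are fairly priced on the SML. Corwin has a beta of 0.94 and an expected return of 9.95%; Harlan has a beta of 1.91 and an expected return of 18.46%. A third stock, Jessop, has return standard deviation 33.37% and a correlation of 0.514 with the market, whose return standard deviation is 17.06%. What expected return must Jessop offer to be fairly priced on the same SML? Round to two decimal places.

MRP = (18.46% − 9.95%) / (1.91 − 0.94) = 8.7732%
R_f = 9.95% − 0.94 × 8.7732% = 1.7032%
β_Jessop = ρ·σ_i/σ_m = 0.514 × 33.37 / 17.06 = 1.0054
E(R_Jessop) = R_f + β × MRP = 1.7032% + 1.0054 × 8.7732% = 10.52%

10.52%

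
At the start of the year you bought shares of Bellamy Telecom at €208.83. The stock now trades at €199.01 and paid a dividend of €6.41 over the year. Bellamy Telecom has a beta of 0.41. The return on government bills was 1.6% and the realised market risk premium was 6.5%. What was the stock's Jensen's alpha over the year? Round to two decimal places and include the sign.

-5.90%

Realised HPR = (P1 + D1 − P0) / P0 = (199.01 + 6.41 − 208.83) / 208.83 = -3.41 / 208.83 = -1.6329%
CAPM required = R_f + β·MRP = 1.6% + 0.41 × 6.5% = 4.2650%
α = realised − required = -1.6329% − 4.2650% = -5.90%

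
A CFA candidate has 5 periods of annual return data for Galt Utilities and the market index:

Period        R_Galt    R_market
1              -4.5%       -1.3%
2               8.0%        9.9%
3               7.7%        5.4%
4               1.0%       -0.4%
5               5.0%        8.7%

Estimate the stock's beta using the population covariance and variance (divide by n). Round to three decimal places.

0.884

Mean R_i = (-4.5 + 8.0 + 7.7 + 1.0 + 5.0) / 5 = 3.4400%
Mean R_m = (-1.3 + 9.9 + 5.4 − 0.4 + 8.7) / 5 = 4.4600%
Σ(R_i − R̄_i)(R_m − R̄_m) = 93.0180  ⇒  Cov = 93.0180 / 5 = 18.6036
Σ(R_m − R̄_m)² = 105.2520  ⇒  Var(R_m) = 105.2520 / 5 = 21.0504
β = Cov / Var(R_m) = 18.6036 / 21.0504 = 0.8838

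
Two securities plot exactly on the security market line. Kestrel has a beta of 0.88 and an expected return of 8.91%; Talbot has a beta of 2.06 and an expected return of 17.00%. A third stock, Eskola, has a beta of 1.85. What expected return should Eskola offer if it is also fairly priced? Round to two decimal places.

MRP (SML slope) = (17.00% − 8.91%) / (2.06 − 0.88) = 8.09% / 1.18 = 6.8559%
R_f (intercept) = 8.91% − 0.88 × 6.8559% = 2.8768%
E(R_Eskola) = R_f + β × MRP = 2.8768% + 1.85 × 6.8559% = 15.56%

15.56%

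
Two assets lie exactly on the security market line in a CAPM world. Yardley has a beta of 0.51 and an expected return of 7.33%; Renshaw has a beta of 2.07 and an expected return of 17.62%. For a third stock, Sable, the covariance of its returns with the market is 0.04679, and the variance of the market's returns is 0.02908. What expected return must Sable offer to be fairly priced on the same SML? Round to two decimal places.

MRP = (17.62% − 7.33%) / (2.07 − 0.51) = 6.5962%
R_f = 7.33% − 0.51 × 6.5962% = 3.9659%
β_Sable = Cov / Var(R_m) = 0.04679 / 0.02908 = 1.6090
E(R_Sable) = R_f + β × MRP = 3.9659% + 1.6090 × 6.5962% = 14.58%

14.58%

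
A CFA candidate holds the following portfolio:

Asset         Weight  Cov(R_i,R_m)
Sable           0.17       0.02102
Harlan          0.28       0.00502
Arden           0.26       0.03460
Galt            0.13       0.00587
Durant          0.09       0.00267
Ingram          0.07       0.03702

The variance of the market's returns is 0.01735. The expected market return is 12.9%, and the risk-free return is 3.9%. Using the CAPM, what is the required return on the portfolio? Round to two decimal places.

13.01%

β_Sable = 0.02102 / 0.01735 = 1.2115
β_Harlan = 0.00502 / 0.01735 = 0.2893
β_Arden = 0.03460 / 0.01735 = 1.9942
β_Galt = 0.00587 / 0.01735 = 0.3383
β_Durant = 0.00267 / 0.01735 = 0.1539
β_Ingram = 0.03702 / 0.01735 = 2.1337
β_P = Σ w_i β_i = 0.17×1.2115 + 0.28×0.2893 + 0.26×1.9942 + 0.13×0.3383 + 0.09×0.1539 + 0.07×2.1337 = 1.0126
MRP = 12.9% − 3.9% = 9.00%
E(R_P) = R_f + β_P × MRP = 3.9% + 1.0126 × 9.0% = 13.01%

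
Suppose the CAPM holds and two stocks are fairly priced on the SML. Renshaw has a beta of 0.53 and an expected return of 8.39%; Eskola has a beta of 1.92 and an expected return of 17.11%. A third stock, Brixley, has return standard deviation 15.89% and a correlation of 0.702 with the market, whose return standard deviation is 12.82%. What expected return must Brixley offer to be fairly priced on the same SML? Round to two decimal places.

MRP = (17.11% − 8.39%) / (1.92 − 0.53) = 6.2734%
R_f = 8.39% − 0.53 × 6.2734% = 5.0651%
β_Brixley = ρ·σ_i/σ_m = 0.702 × 15.89 / 12.82 = 0.8701
E(R_Brixley) = R_f + β × MRP = 5.0651% + 0.8701 × 6.2734% = 10.52%

10.52%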